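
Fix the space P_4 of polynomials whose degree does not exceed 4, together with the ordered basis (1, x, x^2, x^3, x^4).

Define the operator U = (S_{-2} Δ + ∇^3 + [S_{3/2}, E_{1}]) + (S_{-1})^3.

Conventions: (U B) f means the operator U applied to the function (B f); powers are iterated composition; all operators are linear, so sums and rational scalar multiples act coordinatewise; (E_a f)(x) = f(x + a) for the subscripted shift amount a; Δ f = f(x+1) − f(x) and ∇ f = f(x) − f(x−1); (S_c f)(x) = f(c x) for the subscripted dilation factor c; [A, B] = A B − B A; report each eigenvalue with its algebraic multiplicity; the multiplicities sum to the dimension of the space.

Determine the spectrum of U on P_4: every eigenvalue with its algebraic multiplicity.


λ = -1 (multiplicity 2), λ = 1 (multiplicity 3)

image of 1: 1
image of x: -x + 1/2
image of x^2: x^2 - (11/2)x - 1/4
image of x^3: -x^3 + (69/8)x^2 - (93/8)x + 37/8
image of x^4: x^4 - (155/4)x^3 + (57/8)x^2 + (7/4)x - 625/16
the matrix is upper triangular; its diagonal is (1, -1, 1, -1, 1)
for a triangular matrix the eigenvalues are the diagonal entries, with algebraic multiplicity their repetition count


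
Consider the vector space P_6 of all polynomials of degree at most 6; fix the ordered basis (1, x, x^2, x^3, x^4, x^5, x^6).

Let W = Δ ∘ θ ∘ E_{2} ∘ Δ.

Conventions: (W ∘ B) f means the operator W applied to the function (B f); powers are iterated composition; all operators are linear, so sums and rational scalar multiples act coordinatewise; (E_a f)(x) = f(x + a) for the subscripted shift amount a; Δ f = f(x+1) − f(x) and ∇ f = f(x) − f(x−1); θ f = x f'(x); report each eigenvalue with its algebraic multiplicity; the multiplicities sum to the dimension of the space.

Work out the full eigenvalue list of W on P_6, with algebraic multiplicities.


image of 1: 0
image of x: 0
image of x^2: 2
image of x^3: 12x + 21
image of x^4: 36x^2 + 156x + 148
image of x^5: 80x^3 + 570x^2 + 1290x + 875
image of x^6: 150x^4 + 1500x^3 + 5520x^2 + 8670x + 4686
the matrix is upper triangular; its diagonal is (0, 0, 0, 0, 0, 0, 0)
for a triangular matrix the eigenvalues are the diagonal entries, with algebraic multiplicity their repetition count

λ = 0 (multiplicity 7)


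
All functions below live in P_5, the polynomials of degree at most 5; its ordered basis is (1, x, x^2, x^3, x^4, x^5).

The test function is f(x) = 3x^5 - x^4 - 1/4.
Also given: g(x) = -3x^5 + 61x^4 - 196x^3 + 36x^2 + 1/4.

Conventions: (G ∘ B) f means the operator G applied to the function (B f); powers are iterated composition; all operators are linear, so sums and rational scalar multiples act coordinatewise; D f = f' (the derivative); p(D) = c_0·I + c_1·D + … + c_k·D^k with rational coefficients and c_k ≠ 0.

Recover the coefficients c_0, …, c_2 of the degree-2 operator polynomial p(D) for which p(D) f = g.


c_0 = -1, c_1 = 4, c_2 = -3

D^0 f = 3x^5 - x^4 - 1/4
D^1 f = 15x^4 - 4x^3
D^2 f = 60x^3 - 12x^2
matching coefficients of g against c_0 f + c_1 Df + … from the top degree down determines the c_i
solution: c_0 = -1, c_1 = 4, c_2 = -3


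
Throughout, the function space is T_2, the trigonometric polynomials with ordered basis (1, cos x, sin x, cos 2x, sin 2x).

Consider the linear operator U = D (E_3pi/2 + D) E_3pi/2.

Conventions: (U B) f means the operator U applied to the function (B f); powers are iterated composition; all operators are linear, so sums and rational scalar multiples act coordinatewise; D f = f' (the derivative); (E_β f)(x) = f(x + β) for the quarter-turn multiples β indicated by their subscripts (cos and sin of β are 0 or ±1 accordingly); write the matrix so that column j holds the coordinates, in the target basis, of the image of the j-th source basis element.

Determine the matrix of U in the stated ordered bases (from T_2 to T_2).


the matrix is [[0, 0, 0, 0, 0]; [0, 0, 0, 0, 0]; [0, 0, 0, 0, 0]; [0, 0, 0, 4, 2]; [0, 0, 0, -2, 4]] (rows listed top to bottom)

image of 1: 0
image of cos x: 0
image of sin x: 0
image of cos 2x: 4cos 2x - 2sin 2x
image of sin 2x: 2cos 2x + 4sin 2x
each image's coordinates form column j of the matrix


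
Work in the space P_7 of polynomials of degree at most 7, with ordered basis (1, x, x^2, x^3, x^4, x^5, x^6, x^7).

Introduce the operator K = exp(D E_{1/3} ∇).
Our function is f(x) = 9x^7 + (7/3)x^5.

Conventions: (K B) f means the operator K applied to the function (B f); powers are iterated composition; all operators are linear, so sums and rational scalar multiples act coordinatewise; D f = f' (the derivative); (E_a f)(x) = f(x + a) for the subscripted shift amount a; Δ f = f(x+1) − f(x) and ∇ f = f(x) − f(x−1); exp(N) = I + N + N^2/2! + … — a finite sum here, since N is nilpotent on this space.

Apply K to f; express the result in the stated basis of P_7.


g(x) = 9x^7 + (1141/3)x^5 - 315x^4 + (12740/3)x^3 - (11935/3)x^2 + (98252/9)x - 372946/81

order-1 term: 378x^5 - 315x^4 + (1400/3)x^3 - (595/3)x^2 + (602/9)x - 616/81
order-2 term: 3780x^3 - 3780x^2 + 3290x - 2450/3
order-3 term: 7560x - 3780
the series for exp(D E_{1/3} ∇) f terminates at order 3
exp(D E_{1/3} ∇) f = 9x^7 + (1141/3)x^5 - 315x^4 + (12740/3)x^3 - (11935/3)x^2 + (98252/9)x - 372946/81


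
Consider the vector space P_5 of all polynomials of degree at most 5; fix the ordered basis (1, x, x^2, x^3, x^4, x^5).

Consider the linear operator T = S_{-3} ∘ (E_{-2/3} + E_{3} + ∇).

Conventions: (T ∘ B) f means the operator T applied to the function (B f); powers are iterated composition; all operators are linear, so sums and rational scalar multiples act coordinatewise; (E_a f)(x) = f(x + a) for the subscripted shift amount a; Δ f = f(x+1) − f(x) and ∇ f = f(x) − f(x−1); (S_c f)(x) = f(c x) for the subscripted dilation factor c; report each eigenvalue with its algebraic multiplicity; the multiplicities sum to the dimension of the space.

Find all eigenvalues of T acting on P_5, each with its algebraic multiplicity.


image of 1: 2
image of x: -6x + 10/3
image of x^2: 18x^2 - 20x + 76/9
image of x^3: -54x^3 + 90x^2 - 76x + 748/27
image of x^4: 162x^4 - 360x^3 + 456x^2 - (2992/9)x + 6496/81
image of x^5: -486x^5 + 1350x^4 - 2280x^3 + (7480/3)x^2 - (32480/27)x + 59260/243
the matrix is upper triangular; its diagonal is (2, -6, 18, -54, 162, -486)
for a triangular matrix the eigenvalues are the diagonal entries, with algebraic multiplicity their repetition count

λ = -486 (multiplicity 1), λ = -54 (multiplicity 1), λ = -6 (multiplicity 1), λ = 2 (multiplicity 1), λ = 18 (multiplicity 1), λ = 162 (multiplicity 1)


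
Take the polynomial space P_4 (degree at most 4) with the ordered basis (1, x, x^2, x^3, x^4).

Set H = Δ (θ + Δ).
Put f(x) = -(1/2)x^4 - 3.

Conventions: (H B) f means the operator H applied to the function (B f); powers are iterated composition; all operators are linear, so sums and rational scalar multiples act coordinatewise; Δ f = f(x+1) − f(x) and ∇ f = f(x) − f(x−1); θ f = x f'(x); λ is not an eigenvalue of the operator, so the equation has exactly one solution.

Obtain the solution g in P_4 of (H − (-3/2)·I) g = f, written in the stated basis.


the result is g(x) = -(1/3)x^4 + (32/9)x^3 - (40/3)x^2 + (80/9)x + 278/27

write g with unknown coordinates in the stated basis and equate coefficients in (H − (-3/2)·I) g = f
solving from the highest basis element down gives g = -(1/3)x^4 + (32/9)x^3 - (40/3)x^2 + (80/9)x + 278/27
check: H g = -(16/3)x^3 + 20x^2 - (40/3)x - 166/9
so H g − (-3/2)·g = -(1/2)x^4 - 3 = f ✓


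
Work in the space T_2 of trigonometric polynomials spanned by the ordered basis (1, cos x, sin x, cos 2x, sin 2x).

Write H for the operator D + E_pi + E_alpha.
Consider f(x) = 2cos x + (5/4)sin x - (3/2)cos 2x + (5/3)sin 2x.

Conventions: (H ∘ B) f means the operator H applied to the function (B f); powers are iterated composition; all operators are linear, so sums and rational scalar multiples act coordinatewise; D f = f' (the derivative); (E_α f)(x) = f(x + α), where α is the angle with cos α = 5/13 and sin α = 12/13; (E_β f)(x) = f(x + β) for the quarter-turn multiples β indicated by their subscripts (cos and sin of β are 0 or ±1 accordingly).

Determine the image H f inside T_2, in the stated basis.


D f = (5/4)cos x - 2sin x + (10/3)cos 2x + 3sin 2x
E_pi f = -2cos x - (5/4)sin x - (3/2)cos 2x + (5/3)sin 2x
E_alpha f = (25/13)cos x - (71/52)sin x + (757/338)cos 2x - (55/507)sin 2x
(D + E_pi + E_alpha) f = (61/52)cos x - (60/13)sin x + (2065/507)cos 2x + (2311/507)sin 2x

the result is g(x) = (61/52)cos x - (60/13)sin x + (2065/507)cos 2x + (2311/507)sin 2x


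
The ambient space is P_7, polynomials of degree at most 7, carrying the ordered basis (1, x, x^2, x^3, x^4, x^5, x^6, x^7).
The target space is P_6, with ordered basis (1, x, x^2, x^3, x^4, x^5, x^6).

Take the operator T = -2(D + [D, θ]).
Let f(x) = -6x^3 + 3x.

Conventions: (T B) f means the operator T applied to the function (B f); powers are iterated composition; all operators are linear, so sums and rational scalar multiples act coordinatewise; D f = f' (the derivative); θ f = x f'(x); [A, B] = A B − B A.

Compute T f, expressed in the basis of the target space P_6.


the result is g(x) = 72x^2 - 12

D f = -18x^2 + 3
θ f = -18x^3 + 3x
D θ f = -54x^2 + 3
D f = -18x^2 + 3
θ D f = -36x^2
[D, θ] f = -18x^2 + 3
(D + [D, θ]) f = -36x^2 + 6
(-2(D + [D, θ])) f = 72x^2 - 12


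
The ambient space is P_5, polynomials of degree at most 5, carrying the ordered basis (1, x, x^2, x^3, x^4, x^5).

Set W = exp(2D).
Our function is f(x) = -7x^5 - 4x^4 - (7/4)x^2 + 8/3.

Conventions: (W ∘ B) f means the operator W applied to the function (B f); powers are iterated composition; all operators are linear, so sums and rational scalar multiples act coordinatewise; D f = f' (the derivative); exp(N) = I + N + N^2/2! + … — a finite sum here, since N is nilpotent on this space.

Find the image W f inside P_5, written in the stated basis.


g(x) = -7x^5 - 74x^4 - 312x^3 - (2631/4)x^2 - 695x - 877/3

order-1 term: -70x^4 - 32x^3 - 7x
order-2 term: -280x^3 - 96x^2 - 7
order-3 term: -560x^2 - 128x
order-4 term: -560x - 64
order-5 term: -224
the series for exp(2D) f terminates at order 5
exp(2D) f = -7x^5 - 74x^4 - 312x^3 - (2631/4)x^2 - 695x - 877/3


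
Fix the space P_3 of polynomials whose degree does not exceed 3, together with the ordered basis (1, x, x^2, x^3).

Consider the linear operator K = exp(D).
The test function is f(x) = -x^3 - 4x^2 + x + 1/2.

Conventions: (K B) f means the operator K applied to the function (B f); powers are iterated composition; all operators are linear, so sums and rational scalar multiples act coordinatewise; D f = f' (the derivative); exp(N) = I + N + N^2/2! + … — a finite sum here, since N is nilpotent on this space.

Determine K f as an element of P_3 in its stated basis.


order-1 term: -3x^2 - 8x + 1
order-2 term: -3x - 4
order-3 term: -1
the series for exp(D) f terminates at order 3
exp(D) f = -x^3 - 7x^2 - 10x - 7/2

the result is g(x) = -x^3 - 7x^2 - 10x - 7/2


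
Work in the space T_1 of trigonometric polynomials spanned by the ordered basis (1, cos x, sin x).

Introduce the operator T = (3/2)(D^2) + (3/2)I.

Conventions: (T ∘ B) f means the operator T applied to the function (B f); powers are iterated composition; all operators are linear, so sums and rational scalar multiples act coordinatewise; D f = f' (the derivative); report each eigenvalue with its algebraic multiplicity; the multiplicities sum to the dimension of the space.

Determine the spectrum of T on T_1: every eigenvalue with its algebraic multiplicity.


λ = 0 (multiplicity 2), λ = 3/2 (multiplicity 1)

image of 1: 3/2
image of cos x: 0
image of sin x: 0
the matrix is diagonal; its diagonal is (3/2, 0, 0)
for a triangular matrix the eigenvalues are the diagonal entries, with algebraic multiplicity their repetition count


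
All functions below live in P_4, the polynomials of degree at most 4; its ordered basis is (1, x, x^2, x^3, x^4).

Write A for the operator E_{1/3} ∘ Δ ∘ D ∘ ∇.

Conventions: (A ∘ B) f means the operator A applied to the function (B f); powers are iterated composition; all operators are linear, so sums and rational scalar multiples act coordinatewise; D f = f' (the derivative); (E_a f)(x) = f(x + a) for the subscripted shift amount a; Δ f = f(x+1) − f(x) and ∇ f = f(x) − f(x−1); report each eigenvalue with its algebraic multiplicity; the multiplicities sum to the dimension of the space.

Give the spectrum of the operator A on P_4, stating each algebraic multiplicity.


image of 1: 0
image of x: 0
image of x^2: 0
image of x^3: 6
image of x^4: 24x + 8
the matrix is upper triangular; its diagonal is (0, 0, 0, 0, 0)
for a triangular matrix the eigenvalues are the diagonal entries, with algebraic multiplicity their repetition count

λ = 0 (multiplicity 5)


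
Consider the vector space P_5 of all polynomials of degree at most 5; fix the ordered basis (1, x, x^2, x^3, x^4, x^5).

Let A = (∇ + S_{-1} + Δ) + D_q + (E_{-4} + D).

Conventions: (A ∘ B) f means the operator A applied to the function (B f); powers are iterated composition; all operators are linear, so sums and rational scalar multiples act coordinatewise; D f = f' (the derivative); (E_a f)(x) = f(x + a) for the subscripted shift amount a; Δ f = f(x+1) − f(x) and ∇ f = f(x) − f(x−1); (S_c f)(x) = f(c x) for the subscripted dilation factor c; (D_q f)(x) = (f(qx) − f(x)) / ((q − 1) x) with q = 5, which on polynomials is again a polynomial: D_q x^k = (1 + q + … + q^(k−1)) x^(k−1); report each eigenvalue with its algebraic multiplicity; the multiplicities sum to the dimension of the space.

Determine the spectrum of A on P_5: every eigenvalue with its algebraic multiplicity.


λ = 0 (multiplicity 3), λ = 2 (multiplicity 3)

image of 1: 2
image of x: 0
image of x^2: 2x^2 + 4x + 16
image of x^3: 28x^2 + 48x - 62
image of x^4: 2x^4 + 152x^3 + 96x^2 - 248x + 256
image of x^5: 776x^4 + 160x^3 - 620x^2 + 1280x - 1022
the matrix is upper triangular; its diagonal is (2, 0, 2, 0, 2, 0)
for a triangular matrix the eigenvalues are the diagonal entries, with algebraic multiplicity their repetition count


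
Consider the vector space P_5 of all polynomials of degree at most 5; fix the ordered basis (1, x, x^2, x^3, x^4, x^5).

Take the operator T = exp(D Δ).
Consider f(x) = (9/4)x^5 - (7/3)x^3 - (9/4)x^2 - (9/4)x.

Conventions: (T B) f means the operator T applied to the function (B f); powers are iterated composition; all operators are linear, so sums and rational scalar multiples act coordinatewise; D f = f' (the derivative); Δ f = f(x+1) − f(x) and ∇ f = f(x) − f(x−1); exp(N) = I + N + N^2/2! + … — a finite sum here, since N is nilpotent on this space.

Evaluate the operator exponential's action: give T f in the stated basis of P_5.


order-1 term: 45x^3 + (135/2)x^2 + 31x - 1/4
order-2 term: 135x + 135
the series for exp(D Δ) f terminates at order 2
exp(D Δ) f = (9/4)x^5 + (128/3)x^3 + (261/4)x^2 + (655/4)x + 539/4

the image equals g(x) = (9/4)x^5 + (128/3)x^3 + (261/4)x^2 + (655/4)x + 539/4


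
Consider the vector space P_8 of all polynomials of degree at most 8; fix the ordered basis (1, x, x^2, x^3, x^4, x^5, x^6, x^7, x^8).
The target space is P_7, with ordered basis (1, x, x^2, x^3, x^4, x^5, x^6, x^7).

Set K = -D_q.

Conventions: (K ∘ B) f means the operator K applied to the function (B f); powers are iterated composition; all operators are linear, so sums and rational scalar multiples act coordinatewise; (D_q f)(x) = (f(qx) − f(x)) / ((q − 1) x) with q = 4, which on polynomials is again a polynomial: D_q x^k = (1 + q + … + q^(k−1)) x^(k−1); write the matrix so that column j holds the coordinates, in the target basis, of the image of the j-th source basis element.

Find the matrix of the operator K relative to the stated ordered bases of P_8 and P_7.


the matrix is [[0, -1, 0, 0, 0, 0, 0, 0, 0]; [0, 0, -5, 0, 0, 0, 0, 0, 0]; [0, 0, 0, -21, 0, 0, 0, 0, 0]; [0, 0, 0, 0, -85, 0, 0, 0, 0]; [0, 0, 0, 0, 0, -341, 0, 0, 0]; [0, 0, 0, 0, 0, 0, -1365, 0, 0]; [0, 0, 0, 0, 0, 0, 0, -5461, 0]; [0, 0, 0, 0, 0, 0, 0, 0, -21845]] (rows listed top to bottom)

image of 1: 0
image of x: -1
image of x^2: -5x
image of x^3: -21x^2
image of x^4: -85x^3
image of x^5: -341x^4
image of x^6: -1365x^5
image of x^7: -5461x^6
image of x^8: -21845x^7
each image's coordinates form column j of the matrix


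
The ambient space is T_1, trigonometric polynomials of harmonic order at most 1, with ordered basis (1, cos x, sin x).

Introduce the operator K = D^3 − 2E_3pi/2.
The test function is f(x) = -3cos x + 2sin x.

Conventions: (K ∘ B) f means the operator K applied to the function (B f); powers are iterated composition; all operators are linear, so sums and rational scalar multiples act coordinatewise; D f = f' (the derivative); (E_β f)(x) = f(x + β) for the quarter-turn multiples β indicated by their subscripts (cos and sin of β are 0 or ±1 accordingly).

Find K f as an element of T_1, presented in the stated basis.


the image equals g(x) = 2cos x + 3sin x

D f = 2cos x + 3sin x
D D f = 3cos x - 2sin x
D D D f = -2cos x - 3sin x
E_3pi/2 f = -2cos x - 3sin x
(-2E_3pi/2) f = 4cos x + 6sin x
(D^3 − 2E_3pi/2) f = 2cos x + 3sin x


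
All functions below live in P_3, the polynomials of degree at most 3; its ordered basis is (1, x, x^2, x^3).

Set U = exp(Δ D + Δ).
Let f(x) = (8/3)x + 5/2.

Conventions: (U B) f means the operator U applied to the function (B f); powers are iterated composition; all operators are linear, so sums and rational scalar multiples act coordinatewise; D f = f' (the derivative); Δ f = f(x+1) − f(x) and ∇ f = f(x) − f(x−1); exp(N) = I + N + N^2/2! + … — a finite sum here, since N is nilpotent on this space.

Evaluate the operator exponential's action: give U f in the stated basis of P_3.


g(x) = (8/3)x + 31/6

order-1 term: 8/3
the series for exp(Δ D + Δ) f terminates at order 1
exp(Δ D + Δ) f = (8/3)x + 31/6


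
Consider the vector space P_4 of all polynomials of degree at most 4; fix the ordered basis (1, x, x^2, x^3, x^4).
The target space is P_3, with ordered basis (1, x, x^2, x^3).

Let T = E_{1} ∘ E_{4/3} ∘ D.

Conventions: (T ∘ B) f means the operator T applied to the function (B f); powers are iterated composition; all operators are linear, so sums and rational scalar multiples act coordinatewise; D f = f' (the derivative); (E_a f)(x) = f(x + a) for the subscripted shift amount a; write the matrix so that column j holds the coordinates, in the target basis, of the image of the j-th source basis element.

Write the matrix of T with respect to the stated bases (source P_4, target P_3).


image of 1: 0
image of x: 1
image of x^2: 2x + 14/3
image of x^3: 3x^2 + 14x + 49/3
image of x^4: 4x^3 + 28x^2 + (196/3)x + 1372/27
each image's coordinates form column j of the matrix

the matrix is [[0, 1, 14/3, 49/3, 1372/27]; [0, 0, 2, 14, 196/3]; [0, 0, 0, 3, 28]; [0, 0, 0, 0, 4]] (rows listed top to bottom)


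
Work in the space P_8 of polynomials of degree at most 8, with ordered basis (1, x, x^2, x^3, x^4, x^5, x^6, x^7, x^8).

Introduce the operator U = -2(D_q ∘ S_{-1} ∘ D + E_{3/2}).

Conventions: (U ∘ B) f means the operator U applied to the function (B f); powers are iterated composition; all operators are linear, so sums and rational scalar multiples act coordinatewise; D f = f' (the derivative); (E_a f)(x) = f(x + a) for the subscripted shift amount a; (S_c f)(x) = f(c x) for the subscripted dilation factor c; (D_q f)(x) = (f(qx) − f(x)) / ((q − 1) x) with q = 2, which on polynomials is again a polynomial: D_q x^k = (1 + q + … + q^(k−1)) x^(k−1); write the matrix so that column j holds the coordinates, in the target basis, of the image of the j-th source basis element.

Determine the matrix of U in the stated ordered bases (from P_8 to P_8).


the matrix is [[-2, -3, -1/2, -27/4, -81/8, -243/16, -729/32, -2187/64, -6561/128]; [0, -2, -6, -63/2, -27, -405/8, -729/8, -5103/32, -2187/8]; [0, 0, -2, -9, 29, -135/2, -1215/8, -5103/16, -5103/8]; [0, 0, 0, -2, -12, -195, -135, -2835/8, -1701/2]; [0, 0, 0, 0, -2, -15, 609/2, -945/4, -2835/4]; [0, 0, 0, 0, 0, -2, -18, -1953/2, -378]; [0, 0, 0, 0, 0, 0, -2, -21, 1906]; [0, 0, 0, 0, 0, 0, 0, -2, -24]; [0, 0, 0, 0, 0, 0, 0, 0, -2]] (rows listed top to bottom)

image of 1: -2
image of x: -2x - 3
image of x^2: -2x^2 - 6x - 1/2
image of x^3: -2x^3 - 9x^2 - (63/2)x - 27/4
image of x^4: -2x^4 - 12x^3 + 29x^2 - 27x - 81/8
image of x^5: -2x^5 - 15x^4 - 195x^3 - (135/2)x^2 - (405/8)x - 243/16
image of x^6: -2x^6 - 18x^5 + (609/2)x^4 - 135x^3 - (1215/8)x^2 - (729/8)x - 729/32
image of x^7: -2x^7 - 21x^6 - (1953/2)x^5 - (945/4)x^4 - (2835/8)x^3 - (5103/16)x^2 - (5103/32)x - 2187/64
image of x^8: -2x^8 - 24x^7 + 1906x^6 - 378x^5 - (2835/4)x^4 - (1701/2)x^3 - (5103/8)x^2 - (2187/8)x - 6561/128
each image's coordinates form column j of the matrix


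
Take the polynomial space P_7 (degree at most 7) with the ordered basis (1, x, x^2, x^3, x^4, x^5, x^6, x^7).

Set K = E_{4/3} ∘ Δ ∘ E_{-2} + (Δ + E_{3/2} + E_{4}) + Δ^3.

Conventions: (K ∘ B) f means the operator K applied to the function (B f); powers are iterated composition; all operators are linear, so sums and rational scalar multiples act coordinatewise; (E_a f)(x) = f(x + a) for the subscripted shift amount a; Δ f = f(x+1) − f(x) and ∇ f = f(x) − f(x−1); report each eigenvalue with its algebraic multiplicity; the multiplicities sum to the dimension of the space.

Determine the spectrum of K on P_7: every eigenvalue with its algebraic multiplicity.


image of 1: 2
image of x: 2x + 15/2
image of x^2: 2x^2 + 15x + 227/12
image of x^3: 2x^3 + (45/2)x^2 + (227/4)x + 1793/24
image of x^4: 2x^4 + 30x^3 + (227/2)x^2 + (1793/6)x + 128683/432
image of x^5: 2x^5 + (75/2)x^4 + (1135/6)x^3 + (8965/12)x^2 + (643415/432)x + 3065635/2592
image of x^6: 2x^6 + 45x^5 + (1135/4)x^4 + (8965/6)x^3 + (643415/144)x^2 + (3065635/432)x + 24096809/5184
image of x^7: 2x^7 + (105/2)x^6 + (1589/4)x^5 + (62755/24)x^4 + (4503905/432)x^3 + (21459445/864)x^2 + (168677663/5184)x + 1699038419/93312
the matrix is upper triangular; its diagonal is (2, 2, 2, 2, 2, 2, 2, 2)
for a triangular matrix the eigenvalues are the diagonal entries, with algebraic multiplicity their repetition count

λ = 2 (multiplicity 8)


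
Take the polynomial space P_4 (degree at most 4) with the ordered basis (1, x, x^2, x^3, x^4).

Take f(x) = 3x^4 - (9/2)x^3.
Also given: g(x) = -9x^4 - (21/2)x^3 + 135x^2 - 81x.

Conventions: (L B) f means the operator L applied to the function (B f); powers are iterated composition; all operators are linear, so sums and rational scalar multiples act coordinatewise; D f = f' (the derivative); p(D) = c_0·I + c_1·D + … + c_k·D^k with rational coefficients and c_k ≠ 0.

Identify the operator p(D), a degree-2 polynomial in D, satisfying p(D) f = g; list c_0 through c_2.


p(D) = -3·I − 2·D + 3·D^2, i.e. c_0 = -3, c_1 = -2, c_2 = 3

D^0 f = 3x^4 - (9/2)x^3
D^1 f = 12x^3 - (27/2)x^2
D^2 f = 36x^2 - 27x
matching coefficients of g against c_0 f + c_1 Df + … from the top degree down determines the c_i
solution: c_0 = -3, c_1 = -2, c_2 = 3


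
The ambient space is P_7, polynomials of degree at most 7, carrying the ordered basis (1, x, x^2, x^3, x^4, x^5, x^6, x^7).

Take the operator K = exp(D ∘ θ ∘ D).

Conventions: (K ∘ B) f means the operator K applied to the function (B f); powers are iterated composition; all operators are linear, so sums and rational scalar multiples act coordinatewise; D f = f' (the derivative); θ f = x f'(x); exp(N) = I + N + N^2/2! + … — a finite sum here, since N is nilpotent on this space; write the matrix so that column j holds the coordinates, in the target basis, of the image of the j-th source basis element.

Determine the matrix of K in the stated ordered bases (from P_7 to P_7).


image of 1: 1
image of x: x
image of x^2: x^2 + 2
image of x^3: x^3 + 12x
image of x^4: x^4 + 36x^2 + 36
image of x^5: x^5 + 80x^3 + 480x
image of x^6: x^6 + 150x^4 + 2700x^2 + 1800
image of x^7: x^7 + 252x^5 + 10080x^3 + 40320x
each image's coordinates form column j of the matrix

the matrix is [[1, 0, 2, 0, 36, 0, 1800, 0]; [0, 1, 0, 12, 0, 480, 0, 40320]; [0, 0, 1, 0, 36, 0, 2700, 0]; [0, 0, 0, 1, 0, 80, 0, 10080]; [0, 0, 0, 0, 1, 0, 150, 0]; [0, 0, 0, 0, 0, 1, 0, 252]; [0, 0, 0, 0, 0, 0, 1, 0]; [0, 0, 0, 0, 0, 0, 0, 1]] (rows listed top to bottom)


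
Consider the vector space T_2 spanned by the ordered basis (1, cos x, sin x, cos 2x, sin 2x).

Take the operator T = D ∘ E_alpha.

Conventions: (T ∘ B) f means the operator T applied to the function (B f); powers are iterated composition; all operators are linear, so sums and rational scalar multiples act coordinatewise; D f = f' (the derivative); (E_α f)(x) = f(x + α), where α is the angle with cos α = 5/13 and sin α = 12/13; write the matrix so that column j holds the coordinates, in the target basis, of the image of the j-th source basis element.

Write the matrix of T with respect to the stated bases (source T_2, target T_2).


image of 1: 0
image of cos x: -(12/13)cos x - (5/13)sin x
image of sin x: (5/13)cos x - (12/13)sin x
image of cos 2x: -(240/169)cos 2x + (238/169)sin 2x
image of sin 2x: -(238/169)cos 2x - (240/169)sin 2x
each image's coordinates form column j of the matrix

the matrix is [[0, 0, 0, 0, 0]; [0, -12/13, 5/13, 0, 0]; [0, -5/13, -12/13, 0, 0]; [0, 0, 0, -240/169, -238/169]; [0, 0, 0, 238/169, -240/169]] (rows listed top to bottom)


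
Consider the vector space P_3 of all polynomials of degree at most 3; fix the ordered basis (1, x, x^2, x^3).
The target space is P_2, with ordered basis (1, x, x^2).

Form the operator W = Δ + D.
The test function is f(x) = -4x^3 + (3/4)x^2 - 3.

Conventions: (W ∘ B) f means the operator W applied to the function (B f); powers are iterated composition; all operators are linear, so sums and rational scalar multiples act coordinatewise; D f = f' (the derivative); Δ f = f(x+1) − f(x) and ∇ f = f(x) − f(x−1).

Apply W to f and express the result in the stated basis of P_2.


Δ f = -12x^2 - (21/2)x - 13/4
D f = -12x^2 + (3/2)x
(Δ + D) f = -24x^2 - 9x - 13/4

g(x) = -24x^2 - 9x - 13/4


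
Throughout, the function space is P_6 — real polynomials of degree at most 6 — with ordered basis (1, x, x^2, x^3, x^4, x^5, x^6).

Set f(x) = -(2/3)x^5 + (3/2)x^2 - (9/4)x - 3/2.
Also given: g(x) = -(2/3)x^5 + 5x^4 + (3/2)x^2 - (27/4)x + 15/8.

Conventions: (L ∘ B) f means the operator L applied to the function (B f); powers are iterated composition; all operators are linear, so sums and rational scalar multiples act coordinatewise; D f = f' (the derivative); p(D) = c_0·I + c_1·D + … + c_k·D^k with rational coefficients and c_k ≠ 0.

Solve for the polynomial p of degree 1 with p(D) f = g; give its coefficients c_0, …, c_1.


D^0 f = -(2/3)x^5 + (3/2)x^2 - (9/4)x - 3/2
D^1 f = -(10/3)x^4 + 3x - 9/4
matching coefficients of g against c_0 f + c_1 Df + … from the top degree down determines the c_i
solution: c_0 = 1, c_1 = -3/2

c_0 = 1, c_1 = -3/2


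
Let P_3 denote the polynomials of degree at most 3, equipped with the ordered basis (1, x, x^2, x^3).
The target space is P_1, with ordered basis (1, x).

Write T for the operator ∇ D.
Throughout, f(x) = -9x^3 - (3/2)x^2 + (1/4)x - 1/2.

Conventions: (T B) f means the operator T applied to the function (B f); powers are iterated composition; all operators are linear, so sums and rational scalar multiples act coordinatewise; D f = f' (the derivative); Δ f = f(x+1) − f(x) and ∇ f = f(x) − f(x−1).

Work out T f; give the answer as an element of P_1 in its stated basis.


g(x) = -54x + 24

D f = -27x^2 - 3x + 1/4
∇ D f = -54x + 24


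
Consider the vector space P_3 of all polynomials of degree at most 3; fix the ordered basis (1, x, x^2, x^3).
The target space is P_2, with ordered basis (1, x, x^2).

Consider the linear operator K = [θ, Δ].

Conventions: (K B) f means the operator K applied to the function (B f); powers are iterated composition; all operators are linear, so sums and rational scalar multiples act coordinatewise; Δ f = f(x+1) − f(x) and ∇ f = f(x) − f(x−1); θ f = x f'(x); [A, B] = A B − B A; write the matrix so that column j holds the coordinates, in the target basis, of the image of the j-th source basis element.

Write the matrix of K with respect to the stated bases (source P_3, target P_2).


the matrix is [[0, -1, -2, -3]; [0, 0, -2, -6]; [0, 0, 0, -3]] (rows listed top to bottom)

image of 1: 0
image of x: -1
image of x^2: -2x - 2
image of x^3: -3x^2 - 6x - 3
each image's coordinates form column j of the matrix


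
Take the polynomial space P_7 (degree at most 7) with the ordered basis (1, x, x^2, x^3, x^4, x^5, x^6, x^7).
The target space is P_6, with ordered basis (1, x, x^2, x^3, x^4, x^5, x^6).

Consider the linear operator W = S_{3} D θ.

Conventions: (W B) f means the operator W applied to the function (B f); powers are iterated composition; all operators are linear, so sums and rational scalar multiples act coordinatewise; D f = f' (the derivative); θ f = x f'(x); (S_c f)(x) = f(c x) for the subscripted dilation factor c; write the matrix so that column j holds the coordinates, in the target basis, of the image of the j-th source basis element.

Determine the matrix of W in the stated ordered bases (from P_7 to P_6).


the matrix is [[0, 1, 0, 0, 0, 0, 0, 0]; [0, 0, 12, 0, 0, 0, 0, 0]; [0, 0, 0, 81, 0, 0, 0, 0]; [0, 0, 0, 0, 432, 0, 0, 0]; [0, 0, 0, 0, 0, 2025, 0, 0]; [0, 0, 0, 0, 0, 0, 8748, 0]; [0, 0, 0, 0, 0, 0, 0, 35721]] (rows listed top to bottom)

image of 1: 0
image of x: 1
image of x^2: 12x
image of x^3: 81x^2
image of x^4: 432x^3
image of x^5: 2025x^4
image of x^6: 8748x^5
image of x^7: 35721x^6
each image's coordinates form column j of the matrix


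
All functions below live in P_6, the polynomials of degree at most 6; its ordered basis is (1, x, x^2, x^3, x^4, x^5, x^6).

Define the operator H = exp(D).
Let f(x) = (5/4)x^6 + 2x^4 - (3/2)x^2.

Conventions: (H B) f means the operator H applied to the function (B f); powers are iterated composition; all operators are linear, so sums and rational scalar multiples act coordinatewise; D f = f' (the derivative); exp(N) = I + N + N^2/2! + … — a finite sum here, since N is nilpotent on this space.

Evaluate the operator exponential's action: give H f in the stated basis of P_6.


the image equals g(x) = (5/4)x^6 + (15/2)x^5 + (83/4)x^4 + 33x^3 + (117/4)x^2 + (25/2)x + 7/4

order-1 term: (15/2)x^5 + 8x^3 - 3x
order-2 term: (75/4)x^4 + 12x^2 - 3/2
order-3 term: 25x^3 + 8x
order-4 term: (75/4)x^2 + 2
order-5 term: (15/2)x
order-6 term: 5/4
the series for exp(D) f terminates at order 6
exp(D) f = (5/4)x^6 + (15/2)x^5 + (83/4)x^4 + 33x^3 + (117/4)x^2 + (25/2)x + 7/4


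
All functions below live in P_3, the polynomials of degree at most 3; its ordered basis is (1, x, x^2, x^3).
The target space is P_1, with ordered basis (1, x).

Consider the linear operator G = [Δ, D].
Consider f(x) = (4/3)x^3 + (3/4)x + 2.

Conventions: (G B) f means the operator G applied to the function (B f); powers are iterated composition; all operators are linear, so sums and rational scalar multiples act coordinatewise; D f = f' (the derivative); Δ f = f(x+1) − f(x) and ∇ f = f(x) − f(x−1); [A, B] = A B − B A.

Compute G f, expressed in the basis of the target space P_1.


D f = 4x^2 + 3/4
Δ D f = 8x + 4
Δ f = 4x^2 + 4x + 25/12
D Δ f = 8x + 4
[Δ, D] f = 0

the result is g(x) = 0


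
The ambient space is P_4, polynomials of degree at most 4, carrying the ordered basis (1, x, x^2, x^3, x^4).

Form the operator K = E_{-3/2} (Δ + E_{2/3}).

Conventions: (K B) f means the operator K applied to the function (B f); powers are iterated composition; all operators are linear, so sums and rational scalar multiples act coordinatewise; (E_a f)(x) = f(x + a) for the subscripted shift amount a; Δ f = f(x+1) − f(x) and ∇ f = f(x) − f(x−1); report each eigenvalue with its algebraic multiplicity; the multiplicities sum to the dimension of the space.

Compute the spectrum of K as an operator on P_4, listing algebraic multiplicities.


image of 1: 1
image of x: x + 1/6
image of x^2: x^2 + (1/3)x - 47/36
image of x^3: x^3 + (1/2)x^2 - (47/12)x + 577/216
image of x^4: x^4 + (2/3)x^3 - (47/6)x^2 + (577/54)x - 5855/1296
the matrix is upper triangular; its diagonal is (1, 1, 1, 1, 1)
for a triangular matrix the eigenvalues are the diagonal entries, with algebraic multiplicity their repetition count

λ = 1 (multiplicity 5)


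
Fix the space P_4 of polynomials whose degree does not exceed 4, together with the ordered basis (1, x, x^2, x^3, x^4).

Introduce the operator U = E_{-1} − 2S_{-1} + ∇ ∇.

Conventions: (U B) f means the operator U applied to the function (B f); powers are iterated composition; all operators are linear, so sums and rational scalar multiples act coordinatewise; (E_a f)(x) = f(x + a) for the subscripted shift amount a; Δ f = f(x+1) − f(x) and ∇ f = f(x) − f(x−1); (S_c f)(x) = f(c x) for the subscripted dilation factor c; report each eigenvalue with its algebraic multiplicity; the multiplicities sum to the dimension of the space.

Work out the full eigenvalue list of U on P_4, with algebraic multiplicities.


image of 1: -1
image of x: 3x - 1
image of x^2: -x^2 - 2x + 3
image of x^3: 3x^3 - 3x^2 + 9x - 7
image of x^4: -x^4 - 4x^3 + 18x^2 - 28x + 15
the matrix is upper triangular; its diagonal is (-1, 3, -1, 3, -1)
for a triangular matrix the eigenvalues are the diagonal entries, with algebraic multiplicity their repetition count

λ = -1 (multiplicity 3), λ = 3 (multiplicity 2)


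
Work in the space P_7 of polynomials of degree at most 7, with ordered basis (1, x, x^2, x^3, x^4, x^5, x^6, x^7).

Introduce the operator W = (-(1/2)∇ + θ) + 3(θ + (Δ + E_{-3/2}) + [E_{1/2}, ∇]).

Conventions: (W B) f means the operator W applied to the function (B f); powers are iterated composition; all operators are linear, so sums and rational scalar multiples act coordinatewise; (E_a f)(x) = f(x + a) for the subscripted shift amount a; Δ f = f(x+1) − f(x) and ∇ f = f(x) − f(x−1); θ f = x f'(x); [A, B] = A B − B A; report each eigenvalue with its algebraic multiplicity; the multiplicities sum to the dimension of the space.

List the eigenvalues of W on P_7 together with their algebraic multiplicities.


image of 1: 3
image of x: 7x - 2
image of x^2: 11x^2 - 4x + 41/4
image of x^3: 15x^3 - 6x^2 + (123/4)x - 61/8
image of x^4: 19x^4 - 8x^3 + (123/2)x^2 - (61/2)x + 299/16
image of x^5: 23x^5 - 10x^4 + (205/2)x^3 - (305/4)x^2 + (1495/16)x - 649/32
image of x^6: 27x^6 - 12x^5 + (615/4)x^4 - (305/2)x^3 + (4485/16)x^2 - (1947/16)x + 2411/64
image of x^7: 31x^7 - 14x^6 + (861/4)x^5 - (2135/8)x^4 + (10465/16)x^3 - (13629/32)x^2 + (16877/64)x - 6241/128
the matrix is upper triangular; its diagonal is (3, 7, 11, 15, 19, 23, 27, 31)
for a triangular matrix the eigenvalues are the diagonal entries, with algebraic multiplicity their repetition count

λ = 3 (multiplicity 1), λ = 7 (multiplicity 1), λ = 11 (multiplicity 1), λ = 15 (multiplicity 1), λ = 19 (multiplicity 1), λ = 23 (multiplicity 1), λ = 27 (multiplicity 1), λ = 31 (multiplicity 1)


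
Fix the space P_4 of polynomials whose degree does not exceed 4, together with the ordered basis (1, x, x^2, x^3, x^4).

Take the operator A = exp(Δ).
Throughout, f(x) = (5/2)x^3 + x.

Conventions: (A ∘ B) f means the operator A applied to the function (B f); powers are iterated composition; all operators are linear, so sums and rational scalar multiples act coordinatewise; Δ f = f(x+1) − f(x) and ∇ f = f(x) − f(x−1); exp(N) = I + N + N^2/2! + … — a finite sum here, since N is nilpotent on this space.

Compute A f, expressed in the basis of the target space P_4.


order-1 term: (15/2)x^2 + (15/2)x + 7/2
order-2 term: (15/2)x + 15/2
order-3 term: 5/2
the series for exp(Δ) f terminates at order 3
exp(Δ) f = (5/2)x^3 + (15/2)x^2 + 16x + 27/2

the result is g(x) = (5/2)x^3 + (15/2)x^2 + 16x + 27/2


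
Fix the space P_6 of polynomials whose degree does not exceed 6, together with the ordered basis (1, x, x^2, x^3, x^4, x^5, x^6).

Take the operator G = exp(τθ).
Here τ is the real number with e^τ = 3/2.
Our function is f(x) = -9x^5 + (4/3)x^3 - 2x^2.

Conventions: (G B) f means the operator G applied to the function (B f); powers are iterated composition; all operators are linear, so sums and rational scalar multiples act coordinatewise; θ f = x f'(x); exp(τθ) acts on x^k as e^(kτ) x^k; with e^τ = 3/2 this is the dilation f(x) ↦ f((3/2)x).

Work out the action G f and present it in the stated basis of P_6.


exp(τθ) x^k = e^(kτ) x^k; with e^τ = 3/2 this sends x^k to (3/2)^k x^k
x^2 ↦ 9/4 x^2
x^3 ↦ 27/8 x^3
x^5 ↦ 243/32 x^5
applying this coordinatewise to f: exp(τθ) f = -(2187/32)x^5 + (9/2)x^3 - (9/2)x^2

g(x) = -(2187/32)x^5 + (9/2)x^3 - (9/2)x^2


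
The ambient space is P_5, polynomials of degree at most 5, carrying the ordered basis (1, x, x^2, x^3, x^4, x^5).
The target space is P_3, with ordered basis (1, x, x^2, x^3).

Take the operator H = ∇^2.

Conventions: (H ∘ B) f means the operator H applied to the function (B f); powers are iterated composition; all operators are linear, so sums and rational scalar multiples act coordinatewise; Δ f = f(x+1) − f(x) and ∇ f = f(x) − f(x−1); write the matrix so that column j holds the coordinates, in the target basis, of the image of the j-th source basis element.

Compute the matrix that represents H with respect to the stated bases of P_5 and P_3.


the matrix is [[0, 0, 2, -6, 14, -30]; [0, 0, 0, 6, -24, 70]; [0, 0, 0, 0, 12, -60]; [0, 0, 0, 0, 0, 20]] (rows listed top to bottom)

image of 1: 0
image of x: 0
image of x^2: 2
image of x^3: 6x - 6
image of x^4: 12x^2 - 24x + 14
image of x^5: 20x^3 - 60x^2 + 70x - 30
each image's coordinates form column j of the matrix


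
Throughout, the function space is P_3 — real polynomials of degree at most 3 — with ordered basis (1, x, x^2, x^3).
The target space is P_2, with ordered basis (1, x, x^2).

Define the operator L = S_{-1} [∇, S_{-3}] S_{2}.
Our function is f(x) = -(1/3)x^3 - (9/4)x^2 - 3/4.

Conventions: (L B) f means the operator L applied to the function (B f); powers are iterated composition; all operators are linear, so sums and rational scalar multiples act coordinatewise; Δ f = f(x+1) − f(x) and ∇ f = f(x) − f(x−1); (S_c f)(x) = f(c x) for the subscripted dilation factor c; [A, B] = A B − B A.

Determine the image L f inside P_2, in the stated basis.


the result is g(x) = 288x^2 + 408x + 440/3

S_{2} f = -(8/3)x^3 - 9x^2 - 3/4
S_{-3} S_{2} f = 72x^3 - 81x^2 - 3/4
∇ S_{-3} S_{2} f = 216x^2 - 378x + 153
∇ S_{2} f = -8x^2 - 10x + 19/3
S_{-3} ∇ S_{2} f = -72x^2 + 30x + 19/3
[∇, S_{-3}] S_{2} f = 288x^2 - 408x + 440/3
S_{-1} [∇, S_{-3}] S_{2} f = 288x^2 + 408x + 440/3


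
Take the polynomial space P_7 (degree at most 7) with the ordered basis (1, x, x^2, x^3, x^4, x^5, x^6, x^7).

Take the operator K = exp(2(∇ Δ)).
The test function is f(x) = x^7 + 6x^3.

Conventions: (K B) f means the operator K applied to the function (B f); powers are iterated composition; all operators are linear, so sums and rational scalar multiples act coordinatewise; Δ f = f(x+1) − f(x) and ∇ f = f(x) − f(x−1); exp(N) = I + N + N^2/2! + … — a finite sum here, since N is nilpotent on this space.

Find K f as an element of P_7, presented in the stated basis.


order-1 term: 84x^5 + 140x^3 + 100x
order-2 term: 1680x^3 + 1680x
order-3 term: 6720x
the series for exp(2(∇ Δ)) f terminates at order 3
exp(2(∇ Δ)) f = x^7 + 84x^5 + 1826x^3 + 8500x

g(x) = x^7 + 84x^5 + 1826x^3 + 8500x


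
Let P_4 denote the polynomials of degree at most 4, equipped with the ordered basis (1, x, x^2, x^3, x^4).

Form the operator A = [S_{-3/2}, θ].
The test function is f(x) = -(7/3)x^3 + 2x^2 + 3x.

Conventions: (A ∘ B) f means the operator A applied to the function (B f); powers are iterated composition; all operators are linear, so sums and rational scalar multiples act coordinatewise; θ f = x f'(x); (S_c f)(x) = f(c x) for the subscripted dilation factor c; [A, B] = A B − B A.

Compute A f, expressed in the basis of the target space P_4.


θ f = -7x^3 + 4x^2 + 3x
S_{-3/2} θ f = (189/8)x^3 + 9x^2 - (9/2)x
S_{-3/2} f = (63/8)x^3 + (9/2)x^2 - (9/2)x
θ S_{-3/2} f = (189/8)x^3 + 9x^2 - (9/2)x
[S_{-3/2}, θ] f = 0

g(x) = 0
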